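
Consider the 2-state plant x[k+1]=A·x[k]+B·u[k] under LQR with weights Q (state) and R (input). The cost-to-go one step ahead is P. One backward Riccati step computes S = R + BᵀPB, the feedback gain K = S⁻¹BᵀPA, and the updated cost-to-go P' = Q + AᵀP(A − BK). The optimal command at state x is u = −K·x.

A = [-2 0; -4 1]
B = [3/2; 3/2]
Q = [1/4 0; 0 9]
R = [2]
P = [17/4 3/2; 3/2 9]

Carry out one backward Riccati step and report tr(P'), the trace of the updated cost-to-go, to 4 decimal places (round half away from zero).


BᵀP = [8.6250 15.7500]
S = R + BᵀPB = [2] + [36.5625] = [38.5625]
BᵀPA = [-80.2500 15.7500]
K = S⁻¹·BᵀPA = [-2.0810 0.4084]
A−BK = [1.1216 -0.6126; -0.8784 0.3874]
AᵀP(A−BK) = [17.9968 -6.2237; -6.2237 2.5673]
P' = Q + AᵀP(A−BK) = [18.2468 -6.2237; -6.2237 11.5673]
tr(P') = 29.8140

29.8140


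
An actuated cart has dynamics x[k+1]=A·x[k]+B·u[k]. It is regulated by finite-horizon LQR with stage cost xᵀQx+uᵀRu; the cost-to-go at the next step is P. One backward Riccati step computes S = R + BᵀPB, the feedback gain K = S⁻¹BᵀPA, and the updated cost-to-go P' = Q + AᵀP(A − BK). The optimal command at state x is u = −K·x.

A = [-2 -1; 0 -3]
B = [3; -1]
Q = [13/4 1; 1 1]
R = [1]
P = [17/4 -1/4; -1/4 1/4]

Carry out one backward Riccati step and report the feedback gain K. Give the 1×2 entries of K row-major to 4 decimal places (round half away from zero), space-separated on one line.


BᵀP = [13.0000 -1.0000]
S = R + BᵀPB = [1] + [40.0000] = [41.0000]
BᵀPA = [-26.0000 -10.0000]
K = S⁻¹·BᵀPA = [-0.6341 -0.2439]
A−BK = [-0.0976 -0.2683; -0.6341 -3.2439]
AᵀP(A−BK) = [0.5122 0.6585; 0.6585 2.5610]
P' = Q + AᵀP(A−BK) = [3.7622 1.6585; 1.6585 3.5610]
tr(P') = 7.3232

-0.6341 -0.2439


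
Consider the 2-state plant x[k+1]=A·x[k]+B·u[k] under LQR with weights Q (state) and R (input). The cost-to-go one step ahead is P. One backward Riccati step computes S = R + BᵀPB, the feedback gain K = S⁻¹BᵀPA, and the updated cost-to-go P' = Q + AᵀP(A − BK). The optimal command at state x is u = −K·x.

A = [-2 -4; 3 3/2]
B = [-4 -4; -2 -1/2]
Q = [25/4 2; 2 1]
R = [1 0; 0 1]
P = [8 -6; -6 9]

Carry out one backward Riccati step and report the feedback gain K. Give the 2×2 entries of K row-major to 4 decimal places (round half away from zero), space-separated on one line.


BᵀP = [-20.0000 6.0000; -29.0000 19.5000]
S = R + BᵀPB = [1 0; 0 1] + [68.0000 77.0000; 77.0000 106.2500] = [69.0000 77.0000; 77.0000 107.2500]
BᵀPA = [58.0000 89.0000; 116.5000 145.2500]
K = S⁻¹·BᵀPA = [-1.8692 -1.1140; 2.4282 2.1541]
A−BK = [0.2362 0.1604; 0.4758 0.3490]
AᵀP(A−BK) = [10.5251 8.1580; 8.1580 6.5116]
P' = Q + AᵀP(A−BK) = [16.7751 10.1580; 10.1580 7.5116]
tr(P') = 24.2867

-1.8692 -1.1140 2.4282 2.1541


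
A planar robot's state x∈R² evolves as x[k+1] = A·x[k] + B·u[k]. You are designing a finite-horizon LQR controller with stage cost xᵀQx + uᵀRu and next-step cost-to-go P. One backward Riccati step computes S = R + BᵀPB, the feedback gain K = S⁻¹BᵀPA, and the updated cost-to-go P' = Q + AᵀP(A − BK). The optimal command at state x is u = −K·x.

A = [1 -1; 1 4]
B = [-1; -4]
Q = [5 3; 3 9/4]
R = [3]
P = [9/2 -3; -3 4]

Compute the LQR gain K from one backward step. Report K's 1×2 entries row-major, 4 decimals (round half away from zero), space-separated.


BᵀP = [7.5000 -13.0000]
S = R + BᵀPB = [3] + [44.5000] = [47.5000]
BᵀPA = [-5.5000 -59.5000]
K = S⁻¹·BᵀPA = [-0.1158 -1.2526]
A−BK = [0.8842 -2.2526; 0.5368 -1.0105]
AᵀP(A−BK) = [1.8632 -4.3895; -4.3895 17.9684]
P' = Q + AᵀP(A−BK) = [6.8632 -1.3895; -1.3895 20.2184]
tr(P') = 27.0816

-0.1158 -1.2526


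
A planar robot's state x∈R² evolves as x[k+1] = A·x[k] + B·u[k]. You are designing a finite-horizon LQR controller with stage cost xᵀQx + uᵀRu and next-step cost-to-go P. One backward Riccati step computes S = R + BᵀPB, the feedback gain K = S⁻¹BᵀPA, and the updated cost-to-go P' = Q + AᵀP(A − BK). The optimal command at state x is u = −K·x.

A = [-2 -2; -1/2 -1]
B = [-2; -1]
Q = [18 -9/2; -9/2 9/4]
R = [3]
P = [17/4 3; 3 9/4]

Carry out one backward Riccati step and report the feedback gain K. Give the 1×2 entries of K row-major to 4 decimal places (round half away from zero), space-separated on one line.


BᵀP = [-11.5000 -8.2500]
S = R + BᵀPB = [3] + [31.2500] = [34.2500]
BᵀPA = [27.1250 31.2500]
K = S⁻¹·BᵀPA = [0.7920 0.9124]
A−BK = [-0.4161 -0.1752; 0.2920 -0.0876]
AᵀP(A−BK) = [2.0803 2.3759; 2.3759 2.7372]
P' = Q + AᵀP(A−BK) = [20.0803 -2.1241; -2.1241 4.9872]
tr(P') = 25.0675

0.7920 0.9124


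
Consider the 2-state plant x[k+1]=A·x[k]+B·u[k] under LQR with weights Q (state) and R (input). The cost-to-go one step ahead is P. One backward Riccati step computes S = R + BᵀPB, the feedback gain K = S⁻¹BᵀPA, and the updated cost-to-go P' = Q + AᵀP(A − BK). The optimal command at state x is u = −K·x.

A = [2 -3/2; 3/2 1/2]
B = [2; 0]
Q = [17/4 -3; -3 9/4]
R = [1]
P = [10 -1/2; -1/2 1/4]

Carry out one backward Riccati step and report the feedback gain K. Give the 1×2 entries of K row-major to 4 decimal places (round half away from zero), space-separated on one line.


0.9390 -0.7439

BᵀP = [20.0000 -1.0000]
S = R + BᵀPB = [1] + [40.0000] = [41.0000]
BᵀPA = [38.5000 -30.5000]
K = S⁻¹·BᵀPA = [0.9390 -0.7439]
A−BK = [0.1220 -0.0122; 1.5000 0.5000]
AᵀP(A−BK) = [1.4101 -0.5473; -0.5473 0.6235]
P' = Q + AᵀP(A−BK) = [5.6601 -3.5473; -3.5473 2.8735]
tr(P') = 8.5335


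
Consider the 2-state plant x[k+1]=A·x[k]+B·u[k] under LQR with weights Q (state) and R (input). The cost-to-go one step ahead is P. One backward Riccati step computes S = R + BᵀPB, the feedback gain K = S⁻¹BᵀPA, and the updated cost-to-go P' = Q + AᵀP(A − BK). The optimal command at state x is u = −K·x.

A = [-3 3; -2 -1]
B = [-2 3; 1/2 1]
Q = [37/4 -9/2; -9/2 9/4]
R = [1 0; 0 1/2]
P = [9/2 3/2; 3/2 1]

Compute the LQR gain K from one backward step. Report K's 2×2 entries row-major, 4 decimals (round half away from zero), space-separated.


-0.1015 -0.6773 -1.1523 0.4126

BᵀP = [-8.2500 -2.5000; 15.0000 5.5000]
S = R + BᵀPB = [1 0; 0 1/2] + [15.2500 -27.2500; -27.2500 50.5000] = [16.2500 -27.2500; -27.2500 51.0000]
BᵀPA = [29.7500 -22.2500; -56.0000 39.5000]
K = S⁻¹·BᵀPA = [-0.1015 -0.6773; -1.1523 0.4126]
A−BK = [0.2538 0.4075; -0.7970 -1.0740]
AᵀP(A−BK) = [0.9924 0.2563; 0.2563 1.1316]
P' = Q + AᵀP(A−BK) = [10.2424 -4.2437; -4.2437 3.3816]
tr(P') = 13.6240


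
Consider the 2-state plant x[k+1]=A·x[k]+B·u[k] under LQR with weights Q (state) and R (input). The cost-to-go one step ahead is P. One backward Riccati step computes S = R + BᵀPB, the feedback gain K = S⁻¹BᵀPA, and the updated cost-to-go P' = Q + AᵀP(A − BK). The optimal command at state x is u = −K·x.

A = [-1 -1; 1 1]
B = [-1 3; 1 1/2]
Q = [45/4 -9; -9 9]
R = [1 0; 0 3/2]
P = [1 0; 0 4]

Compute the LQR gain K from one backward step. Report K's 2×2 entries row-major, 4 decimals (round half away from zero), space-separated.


BᵀP = [-1.0000 4.0000; 3.0000 2.0000]
S = R + BᵀPB = [1 0; 0 3/2] + [5.0000 -1.0000; -1.0000 10.0000] = [6.0000 -1.0000; -1.0000 11.5000]
BᵀPA = [5.0000 5.0000; -1.0000 -1.0000]
K = S⁻¹·BᵀPA = [0.8309 0.8309; -0.0147 -0.0147]
A−BK = [-0.1250 -0.1250; 0.1765 0.1765]
AᵀP(A−BK) = [0.8309 0.8309; 0.8309 0.8309]
P' = Q + AᵀP(A−BK) = [12.0809 -8.1691; -8.1691 9.8309]
tr(P') = 21.9118

0.8309 0.8309 -0.0147 -0.0147


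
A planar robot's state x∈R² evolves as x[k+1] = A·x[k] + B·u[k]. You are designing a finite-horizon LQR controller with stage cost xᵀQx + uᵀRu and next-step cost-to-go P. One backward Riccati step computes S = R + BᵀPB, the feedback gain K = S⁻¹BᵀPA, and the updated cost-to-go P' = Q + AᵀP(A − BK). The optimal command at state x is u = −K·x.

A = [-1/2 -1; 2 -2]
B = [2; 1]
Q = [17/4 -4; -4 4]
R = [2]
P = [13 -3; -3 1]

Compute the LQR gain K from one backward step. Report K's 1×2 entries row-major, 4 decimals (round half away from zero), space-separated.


BᵀP = [23.0000 -5.0000]
S = R + BᵀPB = [2] + [41.0000] = [43.0000]
BᵀPA = [-21.5000 -13.0000]
K = S⁻¹·BᵀPA = [-0.5000 -0.3023]
A−BK = [0.5000 -0.3953; 2.5000 -1.6977]
AᵀP(A−BK) = [2.5000 -1.0000; -1.0000 1.0698]
P' = Q + AᵀP(A−BK) = [6.7500 -5.0000; -5.0000 5.0698]
tr(P') = 11.8198

-0.5000 -0.3023


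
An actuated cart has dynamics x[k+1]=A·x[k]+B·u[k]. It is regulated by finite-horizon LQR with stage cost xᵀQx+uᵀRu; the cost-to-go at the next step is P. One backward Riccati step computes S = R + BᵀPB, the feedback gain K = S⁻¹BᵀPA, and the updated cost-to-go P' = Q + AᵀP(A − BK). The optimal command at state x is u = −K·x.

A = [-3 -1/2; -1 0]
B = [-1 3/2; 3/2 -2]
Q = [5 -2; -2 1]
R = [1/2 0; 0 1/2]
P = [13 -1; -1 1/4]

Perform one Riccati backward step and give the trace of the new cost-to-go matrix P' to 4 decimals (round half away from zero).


BᵀP = [-14.5000 1.3750; 21.5000 -2.0000]
S = R + BᵀPB = [1/2 0; 0 1/2] + [16.5625 -24.5000; -24.5000 36.2500] = [17.0625 -24.5000; -24.5000 36.7500]
BᵀPA = [42.1250 7.2500; -62.5000 -10.7500]
K = S⁻¹·BᵀPA = [0.6286 0.1143; -1.2816 -0.2163]
A−BK = [-0.4490 -0.0612; -4.5061 -0.6041]
AᵀP(A−BK) = [4.6694 0.6653; 0.6653 0.0959]
P' = Q + AᵀP(A−BK) = [9.6694 -1.3347; -1.3347 1.0959]
tr(P') = 10.7653

10.7653


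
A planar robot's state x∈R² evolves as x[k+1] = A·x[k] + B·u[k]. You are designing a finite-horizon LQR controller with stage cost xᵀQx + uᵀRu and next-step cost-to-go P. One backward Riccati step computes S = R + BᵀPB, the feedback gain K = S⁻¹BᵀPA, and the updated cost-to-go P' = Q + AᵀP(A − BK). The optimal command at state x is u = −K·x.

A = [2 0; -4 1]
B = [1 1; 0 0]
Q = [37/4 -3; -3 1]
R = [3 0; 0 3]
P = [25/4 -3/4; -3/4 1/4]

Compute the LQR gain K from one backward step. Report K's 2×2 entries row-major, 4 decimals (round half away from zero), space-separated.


1.0000 -0.0484 1.0000 -0.0484

BᵀP = [6.2500 -0.7500; 6.2500 -0.7500]
S = R + BᵀPB = [3 0; 0 3] + [6.2500 6.2500; 6.2500 6.2500] = [9.2500 6.2500; 6.2500 9.2500]
BᵀPA = [15.5000 -0.7500; 15.5000 -0.7500]
K = S⁻¹·BᵀPA = [1.0000 -0.0484; 1.0000 -0.0484]
A−BK = [0.0000 0.0968; -4.0000 1.0000]
AᵀP(A−BK) = [10.0000 -1.0000; -1.0000 0.1774]
P' = Q + AᵀP(A−BK) = [19.2500 -4.0000; -4.0000 1.1774]
tr(P') = 20.4274


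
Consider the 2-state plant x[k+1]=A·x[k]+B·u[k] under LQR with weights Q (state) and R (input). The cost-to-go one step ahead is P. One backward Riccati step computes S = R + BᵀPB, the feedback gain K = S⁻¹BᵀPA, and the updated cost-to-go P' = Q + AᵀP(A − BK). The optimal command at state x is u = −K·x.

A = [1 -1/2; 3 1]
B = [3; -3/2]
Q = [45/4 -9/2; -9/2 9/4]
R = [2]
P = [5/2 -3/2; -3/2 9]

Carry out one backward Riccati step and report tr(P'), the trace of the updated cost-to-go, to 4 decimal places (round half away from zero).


56.5271

BᵀP = [9.7500 -18.0000]
S = R + BᵀPB = [2] + [56.2500] = [58.2500]
BᵀPA = [-44.2500 -22.8750]
K = S⁻¹·BᵀPA = [-0.7597 -0.3927]
A−BK = [3.2790 0.6781; 1.8605 0.4109]
AᵀP(A−BK) = [40.8852 9.1229; 9.1229 2.1419]
P' = Q + AᵀP(A−BK) = [52.1352 4.6229; 4.6229 4.3919]
tr(P') = 56.5271


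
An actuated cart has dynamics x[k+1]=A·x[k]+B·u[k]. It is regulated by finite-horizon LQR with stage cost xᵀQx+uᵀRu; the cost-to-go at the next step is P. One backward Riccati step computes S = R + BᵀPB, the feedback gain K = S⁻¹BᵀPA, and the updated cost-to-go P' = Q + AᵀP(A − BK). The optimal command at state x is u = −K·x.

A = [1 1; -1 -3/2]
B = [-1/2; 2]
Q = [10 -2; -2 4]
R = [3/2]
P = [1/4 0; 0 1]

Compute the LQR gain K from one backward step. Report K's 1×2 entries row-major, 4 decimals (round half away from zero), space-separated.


-0.3820 -0.5618

BᵀP = [-0.1250 2.0000]
S = R + BᵀPB = [3/2] + [4.0625] = [5.5625]
BᵀPA = [-2.1250 -3.1250]
K = S⁻¹·BᵀPA = [-0.3820 -0.5618]
A−BK = [0.8090 0.7191; -0.2360 -0.3764]
AᵀP(A−BK) = [0.4382 0.5562; 0.5562 0.7444]
P' = Q + AᵀP(A−BK) = [10.4382 -1.4438; -1.4438 4.7444]
tr(P') = 15.1826


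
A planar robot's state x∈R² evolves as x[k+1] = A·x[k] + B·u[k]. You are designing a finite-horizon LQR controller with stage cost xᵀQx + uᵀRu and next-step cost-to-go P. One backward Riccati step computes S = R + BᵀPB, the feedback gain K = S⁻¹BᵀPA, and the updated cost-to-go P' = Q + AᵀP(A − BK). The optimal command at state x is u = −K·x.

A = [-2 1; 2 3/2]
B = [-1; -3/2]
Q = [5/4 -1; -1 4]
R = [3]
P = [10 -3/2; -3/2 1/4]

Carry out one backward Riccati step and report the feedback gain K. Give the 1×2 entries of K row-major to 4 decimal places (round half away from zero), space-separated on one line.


BᵀP = [-7.7500 1.1250]
S = R + BᵀPB = [3] + [6.0625] = [9.0625]
BᵀPA = [17.7500 -6.0625]
K = S⁻¹·BᵀPA = [1.9586 -0.6690]
A−BK = [-0.0414 0.3310; 4.9379 0.4966]
AᵀP(A−BK) = [18.2345 -5.8759; -5.8759 2.0069]
P' = Q + AᵀP(A−BK) = [19.4845 -6.8759; -6.8759 6.0069]
tr(P') = 25.4914

1.9586 -0.6690


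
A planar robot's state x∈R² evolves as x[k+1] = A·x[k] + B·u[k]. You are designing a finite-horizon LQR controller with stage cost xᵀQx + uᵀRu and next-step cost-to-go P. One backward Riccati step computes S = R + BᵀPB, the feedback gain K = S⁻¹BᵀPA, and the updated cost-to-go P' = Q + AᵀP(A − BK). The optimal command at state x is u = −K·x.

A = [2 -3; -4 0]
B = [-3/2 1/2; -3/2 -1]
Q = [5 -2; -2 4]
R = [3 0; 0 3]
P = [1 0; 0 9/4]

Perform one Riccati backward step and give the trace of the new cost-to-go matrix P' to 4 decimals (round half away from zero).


BᵀP = [-1.5000 -3.3750; 0.5000 -2.2500]
S = R + BᵀPB = [3 0; 0 3] + [7.3125 2.6250; 2.6250 2.5000] = [10.3125 2.6250; 2.6250 5.5000]
BᵀPA = [10.5000 4.5000; 10.0000 -1.5000]
K = S⁻¹·BᵀPA = [0.6322 0.5757; 1.5165 -0.5475]
A−BK = [2.1900 -1.8627; -1.5353 0.3161]
AᵀP(A−BK) = [18.1976 -6.5701; -6.5701 5.5880]
P' = Q + AᵀP(A−BK) = [23.1976 -8.5701; -8.5701 9.5880]
tr(P') = 32.7855

32.7855


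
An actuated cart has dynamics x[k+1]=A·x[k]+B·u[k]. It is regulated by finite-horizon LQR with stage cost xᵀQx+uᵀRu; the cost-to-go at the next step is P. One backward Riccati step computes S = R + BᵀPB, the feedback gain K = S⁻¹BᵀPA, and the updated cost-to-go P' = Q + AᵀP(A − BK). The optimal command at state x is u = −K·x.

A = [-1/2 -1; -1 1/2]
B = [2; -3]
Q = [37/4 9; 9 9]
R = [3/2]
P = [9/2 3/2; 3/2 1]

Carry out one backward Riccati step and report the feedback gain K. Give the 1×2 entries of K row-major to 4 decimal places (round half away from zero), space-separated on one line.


BᵀP = [4.5000 0.0000]
S = R + BᵀPB = [3/2] + [9.0000] = [10.5000]
BᵀPA = [-2.2500 -4.5000]
K = S⁻¹·BᵀPA = [-0.2143 -0.4286]
A−BK = [-0.0714 -0.1429; -1.6429 -0.7857]
AᵀP(A−BK) = [3.1429 1.9107; 1.9107 1.3214]
P' = Q + AᵀP(A−BK) = [12.3929 10.9107; 10.9107 10.3214]
tr(P') = 22.7143

-0.2143 -0.4286


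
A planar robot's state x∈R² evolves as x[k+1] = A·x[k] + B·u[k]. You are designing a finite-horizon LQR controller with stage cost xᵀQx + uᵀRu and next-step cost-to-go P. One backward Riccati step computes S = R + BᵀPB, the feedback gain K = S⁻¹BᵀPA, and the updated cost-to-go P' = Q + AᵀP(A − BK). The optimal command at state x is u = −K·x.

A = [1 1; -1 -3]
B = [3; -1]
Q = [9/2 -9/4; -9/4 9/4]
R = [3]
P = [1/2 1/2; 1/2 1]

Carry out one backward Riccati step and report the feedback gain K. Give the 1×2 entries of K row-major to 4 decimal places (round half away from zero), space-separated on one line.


0.0909 -0.0909

BᵀP = [1.0000 0.5000]
S = R + BᵀPB = [3] + [2.5000] = [5.5000]
BᵀPA = [0.5000 -0.5000]
K = S⁻¹·BᵀPA = [0.0909 -0.0909]
A−BK = [0.7273 1.2727; -0.9091 -3.0909]
AᵀP(A−BK) = [0.4545 1.5455; 1.5455 6.4545]
P' = Q + AᵀP(A−BK) = [4.9545 -0.7045; -0.7045 8.7045]
tr(P') = 13.6591


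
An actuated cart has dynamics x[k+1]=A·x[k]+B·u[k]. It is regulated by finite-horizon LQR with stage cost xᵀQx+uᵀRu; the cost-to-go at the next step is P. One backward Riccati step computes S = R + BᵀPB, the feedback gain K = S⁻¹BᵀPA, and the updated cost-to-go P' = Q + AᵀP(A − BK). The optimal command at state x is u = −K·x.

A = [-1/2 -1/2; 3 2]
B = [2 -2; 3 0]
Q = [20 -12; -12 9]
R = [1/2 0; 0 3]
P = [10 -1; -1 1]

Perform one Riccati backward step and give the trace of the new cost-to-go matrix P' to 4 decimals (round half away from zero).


34.7043

BᵀP = [17.0000 1.0000; -20.0000 2.0000]
S = R + BᵀPB = [1/2 0; 0 3] + [37.0000 -34.0000; -34.0000 40.0000] = [37.5000 -34.0000; -34.0000 43.0000]
BᵀPA = [-5.5000 -6.5000; 16.0000 14.0000]
K = S⁻¹·BᵀPA = [0.6736 0.4304; 0.9047 0.6659]
A−BK = [-0.0378 -0.0290; 0.9792 0.7087]
AᵀP(A−BK) = [3.7295 2.7125; 2.7125 1.9748]
P' = Q + AᵀP(A−BK) = [23.7295 -9.2875; -9.2875 10.9748]
tr(P') = 34.7043


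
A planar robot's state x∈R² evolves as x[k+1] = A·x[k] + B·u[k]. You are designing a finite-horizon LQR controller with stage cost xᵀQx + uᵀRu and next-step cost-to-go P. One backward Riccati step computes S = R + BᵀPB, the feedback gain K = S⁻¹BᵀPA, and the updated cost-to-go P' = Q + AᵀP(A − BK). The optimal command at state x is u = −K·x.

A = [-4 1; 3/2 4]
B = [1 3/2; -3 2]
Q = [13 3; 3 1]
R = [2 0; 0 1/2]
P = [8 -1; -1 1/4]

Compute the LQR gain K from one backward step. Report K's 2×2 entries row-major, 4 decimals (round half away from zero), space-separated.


BᵀP = [11.0000 -1.7500; 10.0000 -1.0000]
S = R + BᵀPB = [2 0; 0 1/2] + [16.2500 13.0000; 13.0000 13.0000] = [18.2500 13.0000; 13.0000 13.5000]
BᵀPA = [-46.6250 4.0000; -41.5000 6.0000]
K = S⁻¹·BᵀPA = [-1.1624 -0.3102; -1.9548 0.7431]
A−BK = [0.0945 0.1955; 1.9225 1.5832]
AᵀP(A−BK) = [5.2447 0.3780; 0.3780 0.7819]
P' = Q + AᵀP(A−BK) = [18.2447 3.3780; 3.3780 1.7819]
tr(P') = 20.0267

-1.1624 -0.3102 -1.9548 0.7431


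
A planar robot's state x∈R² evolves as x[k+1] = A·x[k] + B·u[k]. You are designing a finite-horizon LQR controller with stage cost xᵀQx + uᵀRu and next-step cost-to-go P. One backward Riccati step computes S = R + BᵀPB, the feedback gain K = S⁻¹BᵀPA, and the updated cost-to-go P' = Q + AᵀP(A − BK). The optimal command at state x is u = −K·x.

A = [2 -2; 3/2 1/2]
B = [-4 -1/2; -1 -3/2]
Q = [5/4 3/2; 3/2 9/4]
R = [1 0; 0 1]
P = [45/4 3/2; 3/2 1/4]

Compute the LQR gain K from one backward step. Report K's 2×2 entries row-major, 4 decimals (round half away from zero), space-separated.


-0.5064 0.4629 -0.1381 0.0130

BᵀP = [-46.5000 -6.2500; -7.8750 -1.1250]
S = R + BᵀPB = [1 0; 0 1] + [192.2500 32.6250; 32.6250 5.6250] = [193.2500 32.6250; 32.6250 6.6250]
BᵀPA = [-102.3750 89.8750; -17.4375 15.1875]
K = S⁻¹·BᵀPA = [-0.5064 0.4629; -0.1381 0.0130]
A−BK = [-0.0948 -0.1420; 0.7864 0.9824]
AᵀP(A−BK) = [0.3076 -0.1988; -0.1988 0.2640]
P' = Q + AᵀP(A−BK) = [1.5576 1.3012; 1.3012 2.5140]
tr(P') = 4.0717


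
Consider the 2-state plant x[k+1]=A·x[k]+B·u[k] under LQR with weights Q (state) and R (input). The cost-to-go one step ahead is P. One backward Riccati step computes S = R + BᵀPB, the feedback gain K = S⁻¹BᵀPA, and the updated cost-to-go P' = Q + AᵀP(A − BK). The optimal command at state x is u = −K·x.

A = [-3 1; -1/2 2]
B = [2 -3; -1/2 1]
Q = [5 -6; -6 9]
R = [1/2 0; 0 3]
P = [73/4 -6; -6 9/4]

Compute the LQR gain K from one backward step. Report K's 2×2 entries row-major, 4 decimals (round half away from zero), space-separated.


BᵀP = [39.5000 -13.1250; -60.7500 20.2500]
S = R + BᵀPB = [1/2 0; 0 3] + [85.5625 -131.6250; -131.6250 202.5000] = [86.0625 -131.6250; -131.6250 205.5000]
BᵀPA = [-111.9375 13.2500; 172.1250 -20.2500]
K = S⁻¹·BᵀPA = [-0.9626 0.1593; 0.2211 0.0035]
A−BK = [-0.4117 0.6919; -1.2023 2.0762]
AᵀP(A−BK) = [1.0158 -0.7696; -0.7696 1.2100]
P' = Q + AᵀP(A−BK) = [6.0158 -6.7696; -6.7696 10.2100]
tr(P') = 16.2258

-0.9626 0.1593 0.2211 0.0035


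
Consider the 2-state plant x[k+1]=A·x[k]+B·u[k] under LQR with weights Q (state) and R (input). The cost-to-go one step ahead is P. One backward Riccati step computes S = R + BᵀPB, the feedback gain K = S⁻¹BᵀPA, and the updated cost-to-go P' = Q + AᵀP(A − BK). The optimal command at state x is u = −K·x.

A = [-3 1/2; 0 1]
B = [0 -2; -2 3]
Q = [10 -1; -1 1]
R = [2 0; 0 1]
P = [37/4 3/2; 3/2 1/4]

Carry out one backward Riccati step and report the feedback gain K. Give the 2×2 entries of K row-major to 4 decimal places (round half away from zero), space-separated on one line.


BᵀP = [-3.0000 -0.5000; -14.0000 -2.2500]
S = R + BᵀPB = [2 0; 0 1] + [1.0000 4.5000; 4.5000 21.2500] = [3.0000 4.5000; 4.5000 22.2500]
BᵀPA = [9.0000 -2.0000; 42.0000 -9.2500]
K = S⁻¹·BᵀPA = [0.2419 -0.0618; 1.8387 -0.4032]
A−BK = [0.6774 -0.3065; -5.0323 2.0860]
AᵀP(A−BK) = [3.8468 -0.8831; -0.8831 0.2090]
P' = Q + AᵀP(A−BK) = [13.8468 -1.8831; -1.8831 1.2090]
tr(P') = 15.0558

0.2419 -0.0618 1.8387 -0.4032


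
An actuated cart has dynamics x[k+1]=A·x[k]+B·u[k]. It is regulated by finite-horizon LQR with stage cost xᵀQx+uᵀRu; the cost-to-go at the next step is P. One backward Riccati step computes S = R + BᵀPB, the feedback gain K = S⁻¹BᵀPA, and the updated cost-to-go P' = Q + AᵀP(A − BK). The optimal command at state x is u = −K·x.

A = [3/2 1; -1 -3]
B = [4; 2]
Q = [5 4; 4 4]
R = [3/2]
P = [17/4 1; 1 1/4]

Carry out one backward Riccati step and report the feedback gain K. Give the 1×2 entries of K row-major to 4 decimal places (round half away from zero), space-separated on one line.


0.2775 0.0636

BᵀP = [19.0000 4.5000]
S = R + BᵀPB = [3/2] + [85.0000] = [86.5000]
BᵀPA = [24.0000 5.5000]
K = S⁻¹·BᵀPA = [0.2775 0.0636]
A−BK = [0.3902 0.7457; -1.5549 -3.1272]
AᵀP(A−BK) = [0.1535 0.0990; 0.0990 0.1503]
P' = Q + AᵀP(A−BK) = [5.1535 4.0990; 4.0990 4.1503]
tr(P') = 9.3038


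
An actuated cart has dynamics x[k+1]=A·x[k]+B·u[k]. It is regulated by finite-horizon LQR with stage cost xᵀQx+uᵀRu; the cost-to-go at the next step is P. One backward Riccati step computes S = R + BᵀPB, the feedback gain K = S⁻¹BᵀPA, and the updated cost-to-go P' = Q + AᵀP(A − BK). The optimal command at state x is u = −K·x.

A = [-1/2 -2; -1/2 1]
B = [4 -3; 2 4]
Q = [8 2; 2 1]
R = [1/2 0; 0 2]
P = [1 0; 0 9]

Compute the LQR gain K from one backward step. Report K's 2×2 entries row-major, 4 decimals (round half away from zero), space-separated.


-0.1576 -0.2138 -0.0455 0.3537

BᵀP = [4.0000 18.0000; -3.0000 36.0000]
S = R + BᵀPB = [1/2 0; 0 2] + [52.0000 60.0000; 60.0000 153.0000] = [52.5000 60.0000; 60.0000 155.0000]
BᵀPA = [-11.0000 10.0000; -16.5000 42.0000]
K = S⁻¹·BᵀPA = [-0.1576 -0.2138; -0.0455 0.3537]
A−BK = [-0.0061 -0.0837; -0.0030 0.0127]
AᵀP(A−BK) = [0.0167 -0.0152; -0.0152 0.2815]
P' = Q + AᵀP(A−BK) = [8.0167 1.9848; 1.9848 1.2815]
tr(P') = 9.2982


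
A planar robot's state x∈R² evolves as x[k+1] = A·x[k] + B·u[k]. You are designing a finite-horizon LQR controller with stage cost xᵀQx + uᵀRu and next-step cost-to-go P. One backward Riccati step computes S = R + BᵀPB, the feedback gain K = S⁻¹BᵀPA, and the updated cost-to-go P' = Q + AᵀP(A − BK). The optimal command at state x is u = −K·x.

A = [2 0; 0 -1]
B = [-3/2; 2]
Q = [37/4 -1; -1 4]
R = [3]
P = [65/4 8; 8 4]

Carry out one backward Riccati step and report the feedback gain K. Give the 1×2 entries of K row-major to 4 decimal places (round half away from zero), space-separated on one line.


-2.2149 0.5289

BᵀP = [-8.3750 -4.0000]
S = R + BᵀPB = [3] + [4.5625] = [7.5625]
BᵀPA = [-16.7500 4.0000]
K = S⁻¹·BᵀPA = [-2.2149 0.5289]
A−BK = [-1.3223 0.7934; 4.4298 -2.0579]
AᵀP(A−BK) = [27.9008 -7.1405; -7.1405 1.8843]
P' = Q + AᵀP(A−BK) = [37.1508 -8.1405; -8.1405 5.8843]
tr(P') = 43.0351


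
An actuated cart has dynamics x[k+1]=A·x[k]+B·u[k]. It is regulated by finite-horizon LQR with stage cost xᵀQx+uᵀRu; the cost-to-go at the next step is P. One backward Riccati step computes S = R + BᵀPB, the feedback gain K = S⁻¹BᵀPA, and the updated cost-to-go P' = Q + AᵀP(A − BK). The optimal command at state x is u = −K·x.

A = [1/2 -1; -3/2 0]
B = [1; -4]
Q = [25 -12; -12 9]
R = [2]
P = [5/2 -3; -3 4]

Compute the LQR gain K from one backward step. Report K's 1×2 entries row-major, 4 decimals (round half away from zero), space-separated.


BᵀP = [14.5000 -19.0000]
S = R + BᵀPB = [2] + [90.5000] = [92.5000]
BᵀPA = [35.7500 -14.5000]
K = S⁻¹·BᵀPA = [0.3865 -0.1568]
A−BK = [0.1135 -0.8432; 0.0459 -0.6270]
AᵀP(A−BK) = [0.3081 -0.1459; -0.1459 0.2270]
P' = Q + AᵀP(A−BK) = [25.3081 -12.1459; -12.1459 9.2270]
tr(P') = 34.5351

0.3865 -0.1568


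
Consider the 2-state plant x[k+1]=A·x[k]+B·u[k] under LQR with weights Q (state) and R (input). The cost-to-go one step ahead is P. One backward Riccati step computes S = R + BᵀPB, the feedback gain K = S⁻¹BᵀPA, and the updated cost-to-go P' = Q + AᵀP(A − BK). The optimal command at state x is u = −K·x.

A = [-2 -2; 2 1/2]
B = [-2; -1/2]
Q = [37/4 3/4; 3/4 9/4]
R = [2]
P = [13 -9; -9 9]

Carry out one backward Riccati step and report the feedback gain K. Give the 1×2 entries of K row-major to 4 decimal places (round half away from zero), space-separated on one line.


1.8301 1.3007

BᵀP = [-21.5000 13.5000]
S = R + BᵀPB = [2] + [36.2500] = [38.2500]
BᵀPA = [70.0000 49.7500]
K = S⁻¹·BᵀPA = [1.8301 1.3007]
A−BK = [1.6601 0.6013; 2.9150 1.1503]
AᵀP(A−BK) = [31.8954 14.9542; 14.9542 7.5425]
P' = Q + AᵀP(A−BK) = [41.1454 15.7042; 15.7042 9.7925]
tr(P') = 50.9379


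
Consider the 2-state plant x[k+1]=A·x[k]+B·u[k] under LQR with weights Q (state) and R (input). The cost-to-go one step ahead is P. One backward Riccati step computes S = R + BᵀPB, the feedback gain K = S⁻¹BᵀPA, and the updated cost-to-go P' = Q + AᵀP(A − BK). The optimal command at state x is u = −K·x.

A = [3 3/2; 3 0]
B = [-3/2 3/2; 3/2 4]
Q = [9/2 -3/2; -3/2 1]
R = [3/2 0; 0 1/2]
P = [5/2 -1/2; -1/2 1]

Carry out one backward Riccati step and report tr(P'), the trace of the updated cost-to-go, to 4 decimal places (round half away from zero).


BᵀP = [-4.5000 2.2500; 1.7500 3.2500]
S = R + BᵀPB = [3/2 0; 0 1/2] + [10.1250 2.2500; 2.2500 15.6250] = [11.6250 2.2500; 2.2500 16.1250]
BᵀPA = [-6.7500 -6.7500; 15.0000 2.6250]
K = S⁻¹·BᵀPA = [-0.7818 -0.6291; 1.0393 0.2506]
A−BK = [0.2683 0.1804; 0.0154 -0.0586]
AᵀP(A−BK) = [1.6330 0.9946; 0.9946 0.7205]
P' = Q + AᵀP(A−BK) = [6.1330 -0.5054; -0.5054 1.7205]
tr(P') = 7.8535

7.8535


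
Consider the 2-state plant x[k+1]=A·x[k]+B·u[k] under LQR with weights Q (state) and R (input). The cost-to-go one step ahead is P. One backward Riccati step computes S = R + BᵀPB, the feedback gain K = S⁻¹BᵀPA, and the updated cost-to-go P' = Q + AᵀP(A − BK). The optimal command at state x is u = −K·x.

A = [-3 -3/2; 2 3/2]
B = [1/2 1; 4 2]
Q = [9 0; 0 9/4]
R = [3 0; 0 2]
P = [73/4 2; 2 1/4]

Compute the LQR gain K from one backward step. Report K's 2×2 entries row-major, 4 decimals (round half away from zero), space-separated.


-0.6452 -0.3000 -1.6452 -0.7962

BᵀP = [17.1250 2.0000; 22.2500 2.5000]
S = R + BᵀPB = [3 0; 0 2] + [16.5625 21.1250; 21.1250 27.2500] = [19.5625 21.1250; 21.1250 29.2500]
BᵀPA = [-47.3750 -22.6875; -61.7500 -29.6250]
K = S⁻¹·BᵀPA = [-0.6452 -0.3000; -1.6452 -0.7962]
A−BK = [-1.0323 -0.5538; 7.8710 4.2923]
AᵀP(A−BK) = [9.0968 4.5000; 4.5000 2.2327]
P' = Q + AᵀP(A−BK) = [18.0968 4.5000; 4.5000 4.4827]
tr(P') = 22.5795


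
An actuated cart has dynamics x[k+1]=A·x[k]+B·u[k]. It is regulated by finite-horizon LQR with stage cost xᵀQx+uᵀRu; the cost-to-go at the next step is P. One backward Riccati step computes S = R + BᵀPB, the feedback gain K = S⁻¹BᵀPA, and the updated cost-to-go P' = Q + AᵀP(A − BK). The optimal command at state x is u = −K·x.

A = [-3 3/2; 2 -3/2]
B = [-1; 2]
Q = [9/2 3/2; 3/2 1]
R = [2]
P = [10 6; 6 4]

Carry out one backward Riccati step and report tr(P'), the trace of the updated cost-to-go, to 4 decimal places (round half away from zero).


43.0000

BᵀP = [2.0000 2.0000]
S = R + BᵀPB = [2] + [2.0000] = [4.0000]
BᵀPA = [-2.0000 0.0000]
K = S⁻¹·BᵀPA = [-0.5000 0.0000]
A−BK = [-3.5000 1.5000; 3.0000 -1.5000]
AᵀP(A−BK) = [33.0000 -12.0000; -12.0000 4.5000]
P' = Q + AᵀP(A−BK) = [37.5000 -10.5000; -10.5000 5.5000]
tr(P') = 43.0000


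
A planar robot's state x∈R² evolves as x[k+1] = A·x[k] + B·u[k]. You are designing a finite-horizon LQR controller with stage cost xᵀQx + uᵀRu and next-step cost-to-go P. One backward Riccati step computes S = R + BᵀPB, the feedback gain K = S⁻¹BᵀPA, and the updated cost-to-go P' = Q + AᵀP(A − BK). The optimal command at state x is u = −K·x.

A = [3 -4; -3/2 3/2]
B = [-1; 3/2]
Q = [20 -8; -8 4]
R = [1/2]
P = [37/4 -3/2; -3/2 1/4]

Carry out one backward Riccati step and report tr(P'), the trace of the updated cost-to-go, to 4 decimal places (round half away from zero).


33.0306

BᵀP = [-11.5000 1.8750]
S = R + BᵀPB = [1/2] + [14.3125] = [14.8125]
BᵀPA = [-37.3125 48.8125]
K = S⁻¹·BᵀPA = [-2.5190 3.2954]
A−BK = [0.4810 -0.7046; 2.2785 -3.4430]
AᵀP(A−BK) = [3.3228 -4.3544; -4.3544 5.7078]
P' = Q + AᵀP(A−BK) = [23.3228 -12.3544; -12.3544 9.7078]
tr(P') = 33.0306


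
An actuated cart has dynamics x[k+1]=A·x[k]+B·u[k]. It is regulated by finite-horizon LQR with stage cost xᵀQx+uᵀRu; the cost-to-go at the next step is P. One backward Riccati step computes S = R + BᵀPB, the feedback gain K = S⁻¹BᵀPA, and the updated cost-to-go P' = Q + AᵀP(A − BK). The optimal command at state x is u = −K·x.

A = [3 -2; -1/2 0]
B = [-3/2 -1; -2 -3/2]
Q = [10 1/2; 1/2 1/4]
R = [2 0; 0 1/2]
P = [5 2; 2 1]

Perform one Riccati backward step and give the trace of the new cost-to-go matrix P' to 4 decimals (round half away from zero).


14.0869

BᵀP = [-11.5000 -5.0000; -8.0000 -3.5000]
S = R + BᵀPB = [2 0; 0 1/2] + [27.2500 19.0000; 19.0000 13.2500] = [29.2500 19.0000; 19.0000 13.7500]
BᵀPA = [-32.0000 23.0000; -22.2500 16.0000]
K = S⁻¹·BᵀPA = [-0.4188 0.2974; -1.0395 0.7527]
A−BK = [1.3323 -0.8012; -2.8968 1.7238]
AᵀP(A−BK) = [2.7200 -1.7360; -1.7360 1.1168]
P' = Q + AᵀP(A−BK) = [12.7200 -1.2360; -1.2360 1.3668]
tr(P') = 14.0869


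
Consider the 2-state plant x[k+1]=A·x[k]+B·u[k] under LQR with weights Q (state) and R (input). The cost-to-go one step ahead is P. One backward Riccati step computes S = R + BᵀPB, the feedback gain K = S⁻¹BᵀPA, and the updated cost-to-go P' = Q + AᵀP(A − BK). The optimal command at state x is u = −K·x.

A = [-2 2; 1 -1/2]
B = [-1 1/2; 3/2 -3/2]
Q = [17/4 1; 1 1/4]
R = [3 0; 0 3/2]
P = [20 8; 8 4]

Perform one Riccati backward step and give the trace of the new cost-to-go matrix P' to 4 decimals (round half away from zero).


BᵀP = [-8.0000 -2.0000; -2.0000 -2.0000]
S = R + BᵀPB = [3 0; 0 3/2] + [5.0000 -1.0000; -1.0000 2.0000] = [8.0000 -1.0000; -1.0000 3.5000]
BᵀPA = [14.0000 -15.0000; 2.0000 -3.0000]
K = S⁻¹·BᵀPA = [1.8889 -2.0556; 1.1111 -1.4444]
A−BK = [-0.6667 0.6667; -0.1667 0.4167]
AᵀP(A−BK) = [23.3333 -26.3333; -26.3333 29.8333]
P' = Q + AᵀP(A−BK) = [27.5833 -25.3333; -25.3333 30.0833]
tr(P') = 57.6667

57.6667


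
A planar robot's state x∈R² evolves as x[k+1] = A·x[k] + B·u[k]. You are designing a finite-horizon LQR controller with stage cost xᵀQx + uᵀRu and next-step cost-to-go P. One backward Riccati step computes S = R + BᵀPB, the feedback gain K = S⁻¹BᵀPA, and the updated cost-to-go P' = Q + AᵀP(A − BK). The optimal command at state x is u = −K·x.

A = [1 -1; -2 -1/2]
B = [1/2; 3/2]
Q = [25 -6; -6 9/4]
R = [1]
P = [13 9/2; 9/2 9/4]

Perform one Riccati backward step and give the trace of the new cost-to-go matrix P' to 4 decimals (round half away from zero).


BᵀP = [13.2500 5.6250]
S = R + BᵀPB = [1] + [15.0625] = [16.0625]
BᵀPA = [2.0000 -16.0625]
K = S⁻¹·BᵀPA = [0.1245 -1.0000]
A−BK = [0.9377 -0.5000; -2.1868 1.0000]
AᵀP(A−BK) = [3.7510 -2.0000; -2.0000 2.0000]
P' = Q + AᵀP(A−BK) = [28.7510 -8.0000; -8.0000 4.2500]
tr(P') = 33.0010

33.0010


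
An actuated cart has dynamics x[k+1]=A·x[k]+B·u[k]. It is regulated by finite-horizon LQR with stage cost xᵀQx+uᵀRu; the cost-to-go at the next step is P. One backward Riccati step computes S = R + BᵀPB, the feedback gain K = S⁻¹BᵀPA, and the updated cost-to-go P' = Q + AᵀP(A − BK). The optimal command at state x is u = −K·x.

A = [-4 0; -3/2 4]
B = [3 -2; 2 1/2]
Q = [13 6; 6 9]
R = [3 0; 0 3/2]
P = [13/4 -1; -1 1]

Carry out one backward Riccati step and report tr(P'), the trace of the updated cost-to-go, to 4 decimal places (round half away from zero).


BᵀP = [7.7500 -1.0000; -7.0000 2.5000]
S = R + BᵀPB = [3 0; 0 3/2] + [21.2500 -16.0000; -16.0000 15.2500] = [24.2500 -16.0000; -16.0000 16.7500]
BᵀPA = [-29.5000 -4.0000; 24.2500 10.0000]
K = S⁻¹·BᵀPA = [-0.7066 0.6192; 0.7728 1.1885]
A−BK = [-0.3346 0.5194; -0.4732 2.1673]
AᵀP(A−BK) = [2.6648 -0.5543; -0.5543 6.5918]
P' = Q + AᵀP(A−BK) = [15.6648 5.4457; 5.4457 15.5918]
tr(P') = 31.2566

31.2566


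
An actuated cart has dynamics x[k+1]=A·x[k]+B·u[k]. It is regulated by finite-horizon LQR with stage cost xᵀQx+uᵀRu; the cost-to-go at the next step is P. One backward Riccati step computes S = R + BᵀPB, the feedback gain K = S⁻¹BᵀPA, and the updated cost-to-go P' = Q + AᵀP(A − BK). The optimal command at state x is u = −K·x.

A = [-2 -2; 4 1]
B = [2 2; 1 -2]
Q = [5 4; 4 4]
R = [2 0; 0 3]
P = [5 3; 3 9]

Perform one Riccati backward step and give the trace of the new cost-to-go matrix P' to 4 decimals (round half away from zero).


BᵀP = [13.0000 15.0000; 4.0000 -12.0000]
S = R + BᵀPB = [2 0; 0 3] + [41.0000 -4.0000; -4.0000 32.0000] = [43.0000 -4.0000; -4.0000 35.0000]
BᵀPA = [34.0000 -11.0000; -56.0000 -20.0000]
K = S⁻¹·BᵀPA = [0.6488 -0.3123; -1.5259 -0.6071]
A−BK = [-0.2458 -0.1612; 0.2995 0.0981]
AᵀP(A−BK) = [8.4943 2.6192; 2.6192 1.4224]
P' = Q + AᵀP(A−BK) = [13.4943 6.6192; 6.6192 5.4224]
tr(P') = 18.9167

18.9167


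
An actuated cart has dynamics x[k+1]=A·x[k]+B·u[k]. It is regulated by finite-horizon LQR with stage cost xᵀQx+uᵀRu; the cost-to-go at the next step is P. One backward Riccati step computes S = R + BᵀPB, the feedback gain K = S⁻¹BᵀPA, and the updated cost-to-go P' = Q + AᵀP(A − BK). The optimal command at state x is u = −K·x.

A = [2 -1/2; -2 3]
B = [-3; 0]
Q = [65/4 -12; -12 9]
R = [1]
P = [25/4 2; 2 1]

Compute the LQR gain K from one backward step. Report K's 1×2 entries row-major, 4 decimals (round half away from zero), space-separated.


BᵀP = [-18.7500 -6.0000]
S = R + BᵀPB = [1] + [56.2500] = [57.2500]
BᵀPA = [-25.5000 -8.6250]
K = S⁻¹·BᵀPA = [-0.4454 -0.1507]
A−BK = [0.6638 -0.9520; -2.0000 3.0000]
AᵀP(A−BK) = [1.6419 -2.0917; -2.0917 3.2631]
P' = Q + AᵀP(A−BK) = [17.8919 -14.0917; -14.0917 12.2631]
tr(P') = 30.1550

-0.4454 -0.1507


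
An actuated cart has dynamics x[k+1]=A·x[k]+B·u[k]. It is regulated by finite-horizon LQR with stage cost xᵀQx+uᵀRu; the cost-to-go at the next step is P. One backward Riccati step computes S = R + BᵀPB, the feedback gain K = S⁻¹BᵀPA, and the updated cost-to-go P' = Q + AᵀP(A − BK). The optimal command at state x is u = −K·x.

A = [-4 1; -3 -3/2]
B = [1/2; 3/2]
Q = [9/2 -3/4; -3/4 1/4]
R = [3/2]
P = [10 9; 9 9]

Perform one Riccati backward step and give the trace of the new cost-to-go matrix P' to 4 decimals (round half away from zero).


BᵀP = [18.5000 18.0000]
S = R + BᵀPB = [3/2] + [36.2500] = [37.7500]
BᵀPA = [-128.0000 -8.5000]
K = S⁻¹·BᵀPA = [-3.3907 -0.2252]
A−BK = [-2.3046 1.1126; 2.0861 -1.1623]
AᵀP(A−BK) = [22.9868 -1.3212; -1.3212 1.3361]
P' = Q + AᵀP(A−BK) = [27.4868 -2.0712; -2.0712 1.5861]
tr(P') = 29.0728

29.0728


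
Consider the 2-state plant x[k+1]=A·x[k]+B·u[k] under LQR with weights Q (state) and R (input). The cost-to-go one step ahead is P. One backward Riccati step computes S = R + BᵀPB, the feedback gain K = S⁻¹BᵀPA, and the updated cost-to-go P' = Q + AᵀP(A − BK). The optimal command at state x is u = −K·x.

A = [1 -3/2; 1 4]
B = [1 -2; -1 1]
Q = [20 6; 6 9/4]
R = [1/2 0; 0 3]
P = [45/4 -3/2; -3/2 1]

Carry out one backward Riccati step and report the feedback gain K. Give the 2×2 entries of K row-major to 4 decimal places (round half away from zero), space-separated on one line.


0.0456 -1.7736 -0.3404 0.0426

BᵀP = [12.7500 -2.5000; -24.0000 4.0000]
S = R + BᵀPB = [1/2 0; 0 3] + [15.2500 -28.0000; -28.0000 52.0000] = [15.7500 -28.0000; -28.0000 55.0000]
BᵀPA = [10.2500 -29.1250; -20.0000 52.0000]
K = S⁻¹·BᵀPA = [0.0456 -1.7736; -0.3404 0.0426]
A−BK = [0.2736 0.3587; 1.3860 2.1839]
AᵀP(A−BK) = [1.9742 2.4050; 2.4050 5.4449]
P' = Q + AᵀP(A−BK) = [21.9742 8.4050; 8.4050 7.6949]
tr(P') = 29.6691


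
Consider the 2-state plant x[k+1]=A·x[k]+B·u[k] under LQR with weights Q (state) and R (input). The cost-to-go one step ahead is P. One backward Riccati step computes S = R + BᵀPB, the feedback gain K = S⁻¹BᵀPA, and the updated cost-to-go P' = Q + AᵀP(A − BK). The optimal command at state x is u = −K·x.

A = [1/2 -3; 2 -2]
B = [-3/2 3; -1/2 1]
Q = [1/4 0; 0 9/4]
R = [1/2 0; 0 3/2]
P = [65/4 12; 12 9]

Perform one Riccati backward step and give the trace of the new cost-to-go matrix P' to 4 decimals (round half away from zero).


BᵀP = [-30.3750 -22.5000; 60.7500 45.0000]
S = R + BᵀPB = [1/2 0; 0 3/2] + [56.8125 -113.6250; -113.6250 227.2500] = [57.3125 -113.6250; -113.6250 228.7500]
BᵀPA = [-60.1875 136.1250; 120.3750 -272.2500]
K = S⁻¹·BᵀPA = [-0.4523 1.0230; 0.3016 -0.6820]
A−BK = [-1.0831 0.5806; 1.4723 -0.8065]
AᵀP(A−BK) = [0.5391 -0.7053; -0.7053 1.3147]
P' = Q + AᵀP(A−BK) = [0.7891 -0.7053; -0.7053 3.5647]
tr(P') = 4.3538

4.3538


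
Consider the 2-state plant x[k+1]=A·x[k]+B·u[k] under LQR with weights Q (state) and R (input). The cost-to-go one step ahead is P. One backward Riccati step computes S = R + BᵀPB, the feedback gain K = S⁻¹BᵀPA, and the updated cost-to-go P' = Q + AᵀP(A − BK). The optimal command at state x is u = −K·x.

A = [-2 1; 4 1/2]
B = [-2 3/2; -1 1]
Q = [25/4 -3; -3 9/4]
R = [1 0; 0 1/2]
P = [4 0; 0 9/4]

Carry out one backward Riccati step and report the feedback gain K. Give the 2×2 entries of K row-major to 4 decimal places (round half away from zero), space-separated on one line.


BᵀP = [-8.0000 -2.2500; 6.0000 2.2500]
S = R + BᵀPB = [1 0; 0 1/2] + [18.2500 -14.2500; -14.2500 11.2500] = [19.2500 -14.2500; -14.2500 11.7500]
BᵀPA = [7.0000 -9.1250; -3.0000 7.1250]
K = S⁻¹·BᵀPA = [1.7081 -0.2459; 1.8162 0.3081]
A−BK = [-1.3081 0.0459; 3.8919 -0.0541]
AᵀP(A−BK) = [45.4919 -0.8541; -0.8541 0.1230]
P' = Q + AᵀP(A−BK) = [51.7419 -3.8541; -3.8541 2.3730]
tr(P') = 54.1149

1.7081 -0.2459 1.8162 0.3081


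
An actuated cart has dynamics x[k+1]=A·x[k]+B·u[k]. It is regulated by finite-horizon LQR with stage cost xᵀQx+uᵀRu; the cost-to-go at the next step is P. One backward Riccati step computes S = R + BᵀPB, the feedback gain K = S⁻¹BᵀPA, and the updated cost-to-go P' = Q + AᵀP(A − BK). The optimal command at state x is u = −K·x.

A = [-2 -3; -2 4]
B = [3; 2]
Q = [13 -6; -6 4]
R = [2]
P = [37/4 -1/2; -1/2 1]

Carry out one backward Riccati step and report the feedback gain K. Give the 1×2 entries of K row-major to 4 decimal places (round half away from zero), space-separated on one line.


BᵀP = [26.7500 0.5000]
S = R + BᵀPB = [2] + [81.2500] = [83.2500]
BᵀPA = [-54.5000 -78.2500]
K = S⁻¹·BᵀPA = [-0.6547 -0.9399]
A−BK = [-0.0360 -0.1802; -0.6907 5.8799]
AᵀP(A−BK) = [1.3213 -2.7267; -2.7267 37.6997]
P' = Q + AᵀP(A−BK) = [14.3213 -8.7267; -8.7267 41.6997]
tr(P') = 56.0210

-0.6547 -0.9399
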